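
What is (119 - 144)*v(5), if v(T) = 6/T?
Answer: -30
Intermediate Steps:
(119 - 144)*v(5) = (119 - 144)*(6/5) = -150/5 = -25*6/5 = -30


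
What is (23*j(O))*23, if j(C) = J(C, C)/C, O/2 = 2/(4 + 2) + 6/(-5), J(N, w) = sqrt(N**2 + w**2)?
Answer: -529*sqrt(2) ≈ -748.12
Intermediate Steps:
O = -26/15 (O = 2*(2/(4 + 2) + 6/(-5)) = 2*(2/6 + 6*(-1/5)) = 2*(2*(1/6) - 6/5) = 2*(1/3 - 6/5) = 2*(-13/15) = -26/15 ≈ -1.7333)
j(C) = sqrt(2)*sqrt(C**2)/C (j(C) = sqrt(C**2 + C**2)/C = sqrt(2*C**2)/C = (sqrt(2)*sqrt(C**2))/C = sqrt(2)*sqrt(C**2)/C)
(23*j(O))*23 = (23*(sqrt(2)*sqrt((-26/15)**2)/(-26/15)))*23 = (23*(sqrt(2)*(-15/26)*sqrt(676/225)))*23 = (23*(sqrt(2)*(-15/26)*(26/15)))*23 = (23*(-sqrt(2)))*23 = -23*sqrt(2)*23 = -529*sqrt(2)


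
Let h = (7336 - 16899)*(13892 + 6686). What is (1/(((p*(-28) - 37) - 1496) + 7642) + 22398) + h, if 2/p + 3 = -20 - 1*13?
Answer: -10821092054911/54995 ≈ -1.9676e+8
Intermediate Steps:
p = -1/18 (p = 2/(-3 + (-20 - 1*13)) = 2/(-3 + (-20 - 13)) = 2/(-3 - 33) = 2/(-36) = 2*(-1/36) = -1/18 ≈ -0.055556)
h = -196787414 (h = -9563*20578 = -196787414)
(1/(((p*(-28) - 37) - 1496) + 7642) + 22398) + h = (1/(((-1/18*(-28) - 37) - 1496) + 7642) + 22398) - 196787414 = (1/(((14/9 - 37) - 1496) + 7642) + 22398) - 196787414 = (1/((-319/9 - 1496) + 7642) + 22398) - 196787414 = (1/(-13783/9 + 7642) + 22398) - 196787414 = (1/(54995/9) + 22398) - 196787414 = (9/54995 + 22398) - 196787414 = 1231778019/54995 - 196787414 = -10821092054911/54995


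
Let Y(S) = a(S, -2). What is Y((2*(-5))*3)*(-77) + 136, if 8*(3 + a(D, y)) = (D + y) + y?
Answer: 2777/4 ≈ 694.25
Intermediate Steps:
a(D, y) = -3 + y/4 + D/8 (a(D, y) = -3 + ((D + y) + y)/8 = -3 + (D + 2*y)/8 = -3 + (y/4 + D/8) = -3 + y/4 + D/8)
Y(S) = -7/2 + S/8 (Y(S) = -3 + (¼)*(-2) + S/8 = -3 - ½ + S/8 = -7/2 + S/8)
Y((2*(-5))*3)*(-77) + 136 = (-7/2 + ((2*(-5))*3)/8)*(-77) + 136 = (-7/2 + (-10*3)/8)*(-77) + 136 = (-7/2 + (⅛)*(-30))*(-77) + 136 = (-7/2 - 15/4)*(-77) + 136 = -29/4*(-77) + 136 = 2233/4 + 136 = 2777/4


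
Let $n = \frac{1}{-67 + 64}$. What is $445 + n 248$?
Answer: $\frac{1087}{3} \approx 362.33$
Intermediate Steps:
$n = - \frac{1}{3}$ ($n = \frac{1}{-3} = - \frac{1}{3} \approx -0.33333$)
$445 + n 248 = 445 - \frac{248}{3} = \frac{1087}{3}$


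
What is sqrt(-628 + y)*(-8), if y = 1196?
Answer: -16*sqrt(142) ≈ -190.66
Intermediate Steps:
sqrt(-628 + y)*(-8) = sqrt(-628 + 1196)*(-8) = sqrt(568)*(-8) = (2*sqrt(142))*(-8) = -16*sqrt(142)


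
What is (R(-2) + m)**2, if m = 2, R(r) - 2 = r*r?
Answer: 64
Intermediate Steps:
R(r) = 2 + r**2 (R(r) = 2 + r*r = 2 + r**2)
(R(-2) + m)**2 = ((2 + (-2)**2) + 2)**2 = ((2 + 4) + 2)**2 = (6 + 2)**2 = 8**2 = 64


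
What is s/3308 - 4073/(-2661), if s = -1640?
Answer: 2277361/2200647 ≈ 1.0349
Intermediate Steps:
s/3308 - 4073/(-2661) = -1640/3308 - 4073/(-2661) = -1640*1/3308 - 4073*(-1/2661) = -410/827 + 4073/2661 = 2277361/2200647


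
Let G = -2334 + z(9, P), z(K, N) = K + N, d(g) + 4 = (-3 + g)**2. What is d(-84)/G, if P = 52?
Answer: -7565/2273 ≈ -3.3282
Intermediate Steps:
d(g) = -4 + (-3 + g)**2
G = -2273 (G = -2334 + (9 + 52) = -2334 + 61 = -2273)
d(-84)/G = (-4 + (-3 - 84)**2)/(-2273) = (-4 + (-87)**2)*(-1/2273) = (-4 + 7569)*(-1/2273) = 7565*(-1/2273) = -7565/2273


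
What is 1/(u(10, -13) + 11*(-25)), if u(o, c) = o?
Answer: -1/265 ≈ -0.0037736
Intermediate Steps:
1/(u(10, -13) + 11*(-25)) = 1/(10 + 11*(-25)) = 1/(10 - 275) = 1/(-265) = -1/265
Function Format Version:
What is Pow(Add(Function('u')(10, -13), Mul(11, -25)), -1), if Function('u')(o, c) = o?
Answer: Rational(-1, 265) ≈ -0.0037736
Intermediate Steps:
Pow(Add(Function('u')(10, -13), Mul(11, -25)), -1) = Pow(Add(10, Mul(11, -25)), -1) = Pow(Add(10, -275), -1) = Pow(-265, -1) = Rational(-1, 265)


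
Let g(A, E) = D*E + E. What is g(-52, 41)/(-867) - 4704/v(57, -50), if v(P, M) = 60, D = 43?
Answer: -348884/4335 ≈ -80.481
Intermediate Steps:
g(A, E) = 44*E (g(A, E) = 43*E + E = 44*E)
g(-52, 41)/(-867) - 4704/v(57, -50) = (44*41)/(-867) - 4704/60 = 1804*(-1/867) - 4704*1/60 = -1804/867 - 392/5 = -348884/4335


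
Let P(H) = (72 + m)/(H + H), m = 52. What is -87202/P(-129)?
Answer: 5624529/31 ≈ 1.8144e+5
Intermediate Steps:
P(H) = 62/H (P(H) = (72 + 52)/(H + H) = 124/((2*H)) = 124*(1/(2*H)) = 62/H)
-87202/P(-129) = -87202/(62/(-129)) = -87202/(62*(-1/129)) = -87202/(-62/129) = -87202*(-129/62) = 5624529/31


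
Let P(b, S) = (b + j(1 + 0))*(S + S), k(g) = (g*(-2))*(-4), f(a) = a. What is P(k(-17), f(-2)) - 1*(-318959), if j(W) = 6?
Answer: 319479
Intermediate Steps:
k(g) = 8*g (k(g) = -2*g*(-4) = 8*g)
P(b, S) = 2*S*(6 + b) (P(b, S) = (b + 6)*(S + S) = (6 + b)*(2*S) = 2*S*(6 + b))
P(k(-17), f(-2)) - 1*(-318959) = 2*(-2)*(6 + 8*(-17)) - 1*(-318959) = 2*(-2)*(6 - 136) + 318959 = 2*(-2)*(-130) + 318959 = 520 + 318959 = 319479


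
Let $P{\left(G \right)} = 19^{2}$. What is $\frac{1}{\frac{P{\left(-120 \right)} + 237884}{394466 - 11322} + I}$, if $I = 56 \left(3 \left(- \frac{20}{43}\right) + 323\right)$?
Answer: $\frac{16475192}{296726153591} \approx 5.5523 \cdot 10^{-5}$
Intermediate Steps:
$P{\left(G \right)} = 361$
$I = \frac{774424}{43}$ ($I = 56 \left(3 \left(\left(-20\right) \frac{1}{43}\right) + 323\right) = 56 \left(3 \left(- \frac{20}{43}\right) + 323\right) = 56 \left(- \frac{60}{43} + 323\right) = 56 \cdot \frac{13829}{43} = \frac{774424}{43} \approx 18010.0$)
$\frac{1}{\frac{P{\left(-120 \right)} + 237884}{394466 - 11322} + I} = \frac{1}{\frac{361 + 237884}{394466 - 11322} + \frac{774424}{43}} = \frac{1}{\frac{238245}{383144} + \frac{774424}{43}} = \frac{1}{\frac{296726153591}{16475192}} = \frac{16475192}{296726153591}$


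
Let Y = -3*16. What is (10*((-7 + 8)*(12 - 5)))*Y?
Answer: -3360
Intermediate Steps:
Y = -48
(10*((-7 + 8)*(12 - 5)))*Y = (10*((-7 + 8)*(12 - 5)))*(-48) = (10*(1*7))*(-48) = (10*7)*(-48) = 70*(-48) = -3360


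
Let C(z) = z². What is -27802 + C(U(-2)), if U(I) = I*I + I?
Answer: -27798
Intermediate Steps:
U(I) = I + I² (U(I) = I² + I = I + I²)
-27802 + C(U(-2)) = -27802 + (-2*(1 - 2))² = -27802 + (-2*(-1))² = -27802 + 2² = -27802 + 4 = -27798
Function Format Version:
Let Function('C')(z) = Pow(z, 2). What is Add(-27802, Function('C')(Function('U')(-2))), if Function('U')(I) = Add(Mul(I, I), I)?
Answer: -27798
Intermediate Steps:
Function('U')(I) = Add(I, Pow(I, 2)) (Function('U')(I) = Add(Pow(I, 2), I) = Add(I, Pow(I, 2)))
Add(-27802, Function('C')(Function('U')(-2))) = Add(-27802, Pow(Mul(-2, Add(1, -2)), 2)) = Add(-27802, Pow(Mul(-2, -1), 2)) = Add(-27802, Pow(2, 2)) = Add(-27802, 4) = -27798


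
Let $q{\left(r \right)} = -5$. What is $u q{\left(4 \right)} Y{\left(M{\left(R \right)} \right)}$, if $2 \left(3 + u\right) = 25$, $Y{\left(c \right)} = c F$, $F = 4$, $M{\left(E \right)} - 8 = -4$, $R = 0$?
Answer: $-760$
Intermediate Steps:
$M{\left(E \right)} = 4$ ($M{\left(E \right)} = 8 - 4 = 4$)
$Y{\left(c \right)} = 4 c$ ($Y{\left(c \right)} = c 4 = 4 c$)
$u = \frac{19}{2}$ ($u = -3 + \frac{1}{2} \cdot 25 = -3 + \frac{25}{2} = \frac{19}{2} \approx 9.5$)
$u q{\left(4 \right)} Y{\left(M{\left(R \right)} \right)} = \frac{19}{2} \left(-5\right) 4 \cdot 4 = \left(- \frac{95}{2}\right) 16 = -760$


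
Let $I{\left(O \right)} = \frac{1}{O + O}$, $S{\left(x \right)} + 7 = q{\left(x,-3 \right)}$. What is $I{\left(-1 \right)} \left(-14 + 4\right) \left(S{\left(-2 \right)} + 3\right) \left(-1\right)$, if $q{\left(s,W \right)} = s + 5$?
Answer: $5$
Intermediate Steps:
$q{\left(s,W \right)} = 5 + s$
$S{\left(x \right)} = -2 + x$ ($S{\left(x \right)} = -7 + \left(5 + x\right) = -2 + x$)
$I{\left(O \right)} = \frac{1}{2 O}$
$I{\left(-1 \right)} \left(-14 + 4\right) \left(S{\left(-2 \right)} + 3\right) \left(-1\right) = \frac{1}{2 \left(-1\right)} \left(-14 + 4\right) \left(\left(-2 - 2\right) + 3\right) \left(-1\right) = \frac{1}{2} \left(-1\right) \left(-10\right) \left(-4 + 3\right) \left(-1\right) = \left(- \frac{1}{2}\right) \left(-10\right) \left(\left(-1\right) \left(-1\right)\right) = 5 \cdot 1 = 5$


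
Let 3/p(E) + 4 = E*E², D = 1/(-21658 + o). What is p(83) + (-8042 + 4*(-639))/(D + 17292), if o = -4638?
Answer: -22763712256853/37142242052639 ≈ -0.61288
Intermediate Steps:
D = -1/26296 (D = 1/(-21658 - 4638) = 1/(-26296) = -1/26296 ≈ -3.8029e-5)
p(E) = 3/(-4 + E³) (p(E) = 3/(-4 + E*E²) = 3/(-4 + E³))
p(83) + (-8042 + 4*(-639))/(D + 17292) = 3/(-4 + 83³) + (-8042 + 4*(-639))/(-1/26296 + 17292) = 3/(-4 + 571787) + (-8042 - 2556)/(454710431/26296) = 3/571783 - 10598*26296/454710431 = 3*(1/571783) - 39812144/64958633 = 3/571783 - 39812144/64958633 = -22763712256853/37142242052639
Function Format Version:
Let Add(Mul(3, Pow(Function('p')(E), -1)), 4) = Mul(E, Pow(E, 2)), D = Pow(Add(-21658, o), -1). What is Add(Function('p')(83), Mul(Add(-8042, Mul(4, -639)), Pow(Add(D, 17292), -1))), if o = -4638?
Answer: Rational(-22763712256853, 37142242052639) ≈ -0.61288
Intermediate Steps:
D = Rational(-1, 26296) (D = Pow(Add(-21658, -4638), -1) = Pow(-26296, -1) = Rational(-1, 26296) ≈ -3.8029e-5)
Function('p')(E) = Mul(3, Pow(Add(-4, Pow(E, 3)), -1)) (Function('p')(E) = Mul(3, Pow(Add(-4, Mul(E, Pow(E, 2))), -1)) = Mul(3, Pow(Add(-4, Pow(E, 3)), -1)))
Add(Function('p')(83), Mul(Add(-8042, Mul(4, -639)), Pow(Add(D, 17292), -1))) = Add(Mul(3, Pow(Add(-4, Pow(83, 3)), -1)), Mul(Add(-8042, Mul(4, -639)), Pow(Add(Rational(-1, 26296), 17292), -1))) = Add(Mul(3, Pow(Add(-4, 571787), -1)), Mul(Add(-8042, -2556), Pow(Rational(454710431, 26296), -1))) = Add(Mul(3, Pow(571783, -1)), Mul(-10598, Rational(26296, 454710431))) = Add(Mul(3, Rational(1, 571783)), Rational(-39812144, 64958633)) = Add(Rational(3, 571783), Rational(-39812144, 64958633)) = Rational(-22763712256853, 37142242052639)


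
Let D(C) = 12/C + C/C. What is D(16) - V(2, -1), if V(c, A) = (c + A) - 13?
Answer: 55/4 ≈ 13.750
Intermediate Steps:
D(C) = 1 + 12/C (D(C) = 12/C + 1 = 1 + 12/C)
V(c, A) = -13 + A + c (V(c, A) = (A + c) - 13 = -13 + A + c)
D(16) - V(2, -1) = (12 + 16)/16 - (-13 - 1 + 2) = (1/16)*28 - 1*(-12) = 7/4 + 12 = 55/4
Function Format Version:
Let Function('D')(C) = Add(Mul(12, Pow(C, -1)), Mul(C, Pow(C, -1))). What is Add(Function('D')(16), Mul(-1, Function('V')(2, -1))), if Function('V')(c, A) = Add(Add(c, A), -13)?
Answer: Rational(55, 4) ≈ 13.750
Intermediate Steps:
Function('D')(C) = Add(1, Mul(12, Pow(C, -1))) (Function('D')(C) = Add(Mul(12, Pow(C, -1)), 1) = Add(1, Mul(12, Pow(C, -1))))
Function('V')(c, A) = Add(-13, A, c) (Function('V')(c, A) = Add(Add(A, c), -13) = Add(-13, A, c))
Add(Function('D')(16), Mul(-1, Function('V')(2, -1))) = Add(Mul(Pow(16, -1), Add(12, 16)), Mul(-1, Add(-13, -1, 2))) = Add(Mul(Rational(1, 16), 28), Mul(-1, -12)) = Add(Rational(7, 4), 12) = Rational(55, 4)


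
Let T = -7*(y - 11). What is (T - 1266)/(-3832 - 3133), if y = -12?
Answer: 221/1393 ≈ 0.15865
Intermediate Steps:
T = 161 (T = -7*(-12 - 11) = -7*(-23) = 161)
(T - 1266)/(-3832 - 3133) = (161 - 1266)/(-3832 - 3133) = -1105/(-6965) = -1105*(-1/6965) = 221/1393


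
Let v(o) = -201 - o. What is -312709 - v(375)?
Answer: -312133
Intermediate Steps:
-312709 - v(375) = -312709 - (-201 - 1*375) = -312709 - (-201 - 375) = -312709 - 1*(-576) = -312709 + 576 = -312133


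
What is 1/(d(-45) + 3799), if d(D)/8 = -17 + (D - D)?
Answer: 1/3663 ≈ 0.00027300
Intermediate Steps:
d(D) = -136 (d(D) = 8*(-17 + (D - D)) = 8*(-17 + 0) = 8*(-17) = -136)
1/(d(-45) + 3799) = 1/(-136 + 3799) = 1/3663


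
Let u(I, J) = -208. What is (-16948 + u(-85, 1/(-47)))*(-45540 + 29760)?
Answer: 270721680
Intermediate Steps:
(-16948 + u(-85, 1/(-47)))*(-45540 + 29760) = (-16948 - 208)*(-45540 + 29760) = -17156*(-15780) = 270721680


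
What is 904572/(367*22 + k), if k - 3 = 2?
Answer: 301524/2693 ≈ 111.97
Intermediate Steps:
k = 5 (k = 3 + 2 = 5)
904572/(367*22 + k) = 904572/(367*22 + 5) = 904572/(8074 + 5) = 904572/8079 = 904572*(1/8079) = 301524/2693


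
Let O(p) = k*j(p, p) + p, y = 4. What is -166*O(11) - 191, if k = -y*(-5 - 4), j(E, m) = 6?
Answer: -37873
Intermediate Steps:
k = 36 (k = -4*(-5 - 4) = -4*(-9) = -1*(-36) = 36)
O(p) = 216 + p (O(p) = 36*6 + p = 216 + p)
-166*O(11) - 191 = -166*(216 + 11) - 191 = -166*227 - 191 = -37682 - 191 = -37873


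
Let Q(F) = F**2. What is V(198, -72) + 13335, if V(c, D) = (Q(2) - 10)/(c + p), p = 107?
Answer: 4067169/305 ≈ 13335.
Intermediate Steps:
V(c, D) = -6/(107 + c) (V(c, D) = (2**2 - 10)/(c + 107) = (4 - 10)/(107 + c) = -6/(107 + c))
V(198, -72) + 13335 = -6/(107 + 198) + 13335 = -6/305 + 13335 = 4067169/305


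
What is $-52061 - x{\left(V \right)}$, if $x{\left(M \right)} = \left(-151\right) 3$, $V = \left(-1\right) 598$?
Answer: $-51608$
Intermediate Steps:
$V = -598$
$x{\left(M \right)} = -453$
$-52061 - x{\left(V \right)} = -52061 - -453 = -52061 + 453 = -51608$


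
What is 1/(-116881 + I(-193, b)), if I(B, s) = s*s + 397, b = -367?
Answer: 1/18205 ≈ 5.4930e-5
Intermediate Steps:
I(B, s) = 397 + s² (I(B, s) = s² + 397 = 397 + s²)
1/(-116881 + I(-193, b)) = 1/(-116881 + (397 + (-367)²)) = 1/(-116881 + (397 + 134689)) = 1/(-116881 + 135086) = 1/18205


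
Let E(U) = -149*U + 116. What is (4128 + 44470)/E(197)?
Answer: -48598/29237 ≈ -1.6622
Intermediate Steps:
E(U) = 116 - 149*U
(4128 + 44470)/E(197) = (4128 + 44470)/(116 - 149*197) = 48598/(116 - 29353) = 48598/(-29237) = 48598*(-1/29237) = -48598/29237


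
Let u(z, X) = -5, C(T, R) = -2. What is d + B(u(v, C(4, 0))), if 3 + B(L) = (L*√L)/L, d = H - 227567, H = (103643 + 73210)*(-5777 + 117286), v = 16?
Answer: 19720473607 + I*√5 ≈ 1.972e+10 + 2.2361*I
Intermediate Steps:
H = 19720701177 (H = 176853*111509 = 19720701177)
d = 19720473610 (d = 19720701177 - 227567 = 19720473610)
B(L) = -3 + √L (B(L) = -3 + (L*√L)/L = -3 + L^(3/2)/L = -3 + √L)
d + B(u(v, C(4, 0))) = 19720473610 + (-3 + √(-5)) = 19720473610 + (-3 + I*√5) = 19720473607 + I*√5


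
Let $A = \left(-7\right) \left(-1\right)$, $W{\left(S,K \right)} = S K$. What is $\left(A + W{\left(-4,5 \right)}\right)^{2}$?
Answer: $169$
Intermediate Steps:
$W{\left(S,K \right)} = K S$
$A = 7$
$\left(A + W{\left(-4,5 \right)}\right)^{2} = \left(7 + 5 \left(-4\right)\right)^{2} = \left(7 - 20\right)^{2} = \left(-13\right)^{2} = 169$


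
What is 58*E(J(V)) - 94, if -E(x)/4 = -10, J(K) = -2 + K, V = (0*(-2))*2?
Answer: 2226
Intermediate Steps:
V = 0 (V = 0*2 = 0)
E(x) = 40 (E(x) = -4*(-10) = 40)
58*E(J(V)) - 94 = 58*40 - 94 = 2320 - 94 = 2226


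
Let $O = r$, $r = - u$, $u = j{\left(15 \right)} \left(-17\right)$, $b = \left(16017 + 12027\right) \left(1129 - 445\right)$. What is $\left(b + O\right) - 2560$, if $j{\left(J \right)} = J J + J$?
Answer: $19183616$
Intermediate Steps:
$b = 19182096$ ($b = 28044 \cdot 684 = 19182096$)
$j{\left(J \right)} = J + J^{2}$ ($j{\left(J \right)} = J^{2} + J = J + J^{2}$)
$u = -4080$ ($u = 15 \left(1 + 15\right) \left(-17\right) = 15 \cdot 16 \left(-17\right) = 240 \left(-17\right) = -4080$)
$r = 4080$ ($r = \left(-1\right) \left(-4080\right) = 4080$)
$O = 4080$
$\left(b + O\right) - 2560 = \left(19182096 + 4080\right) - 2560 = 19186176 - 2560 = 19183616$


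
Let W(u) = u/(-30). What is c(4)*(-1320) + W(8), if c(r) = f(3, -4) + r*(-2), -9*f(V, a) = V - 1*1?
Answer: 162796/15 ≈ 10853.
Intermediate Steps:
f(V, a) = ⅑ - V/9 (f(V, a) = -(V - 1*1)/9 = -(V - 1)/9 = -(-1 + V)/9 = ⅑ - V/9)
W(u) = -u/30 (W(u) = u*(-1/30) = -u/30)
c(r) = -2/9 - 2*r (c(r) = (⅑ - ⅑*3) + r*(-2) = (⅑ - ⅓) - 2*r = -2/9 - 2*r)
c(4)*(-1320) + W(8) = (-2/9 - 2*4)*(-1320) - 1/30*8 = (-2/9 - 8)*(-1320) - 4/15 = -74/9*(-1320) - 4/15 = 32560/3 - 4/15 = 162796/15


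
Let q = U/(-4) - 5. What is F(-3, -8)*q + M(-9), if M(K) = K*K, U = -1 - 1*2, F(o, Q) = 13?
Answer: 103/4 ≈ 25.750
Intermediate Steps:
U = -3 (U = -1 - 2 = -3)
M(K) = K²
q = -17/4 (q = -3/(-4) - 5 = -3*(-¼) - 5 = ¾ - 5 = -17/4 ≈ -4.2500)
F(-3, -8)*q + M(-9) = 13*(-17/4) + (-9)² = -221/4 + 81 = 103/4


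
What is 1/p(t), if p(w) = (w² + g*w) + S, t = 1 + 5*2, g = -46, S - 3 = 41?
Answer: -1/341 ≈ -0.0029326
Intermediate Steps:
S = 44 (S = 3 + 41 = 44)
t = 11 (t = 1 + 10 = 11)
p(w) = 44 + w² - 46*w (p(w) = (w² - 46*w) + 44 = 44 + w² - 46*w)
1/p(t) = 1/(44 + 11² - 46*11) = 1/(44 + 121 - 506) = 1/(-341) = -1/341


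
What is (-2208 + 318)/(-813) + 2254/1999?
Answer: 1870204/541729 ≈ 3.4523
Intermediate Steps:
(-2208 + 318)/(-813) + 2254/1999 = -1890*(-1/813) + 2254*(1/1999) = 630/271 + 2254/1999 = 1870204/541729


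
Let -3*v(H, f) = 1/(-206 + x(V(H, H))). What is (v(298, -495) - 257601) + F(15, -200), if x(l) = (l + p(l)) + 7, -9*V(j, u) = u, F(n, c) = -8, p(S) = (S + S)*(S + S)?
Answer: -86663531762/336415 ≈ -2.5761e+5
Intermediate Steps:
p(S) = 4*S² (p(S) = (2*S)*(2*S) = 4*S²)
V(j, u) = -u/9
x(l) = 7 + l + 4*l² (x(l) = (l + 4*l²) + 7 = 7 + l + 4*l²)
v(H, f) = -1/(3*(-199 - H/9 + 4*H²/81)) (v(H, f) = -1/(3*(-206 + (7 - H/9 + 4*(-H/9)²))) = -1/(3*(-206 + (7 - H/9 + 4*(H²/81)))) = -1/(3*(-206 + (7 - H/9 + 4*H²/81))) = -1/(3*(-199 - H/9 + 4*H²/81)))
(v(298, -495) - 257601) + F(15, -200) = (27/(16119 - 4*298² + 9*298) - 257601) - 8 = (27/(16119 - 4*88804 + 2682) - 257601) - 8 = (27/(16119 - 355216 + 2682) - 257601) - 8 = (27/(-336415) - 257601) - 8 = (27*(-1/336415) - 257601) - 8 = (-27/336415 - 257601) - 8 = -86660840442/336415 - 8 = -86663531762/336415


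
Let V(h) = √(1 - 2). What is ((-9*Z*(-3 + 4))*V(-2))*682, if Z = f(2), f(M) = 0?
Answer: 0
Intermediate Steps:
V(h) = I (V(h) = √(-1) = I)
Z = 0
((-9*Z*(-3 + 4))*V(-2))*682 = ((-0*(-3 + 4))*I)*682 = ((-0)*I)*682 = ((-9*0)*I)*682 = (0*I)*682 = 0*682 = 0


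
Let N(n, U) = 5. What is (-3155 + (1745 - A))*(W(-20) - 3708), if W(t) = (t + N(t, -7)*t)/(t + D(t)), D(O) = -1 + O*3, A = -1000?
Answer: 41031160/27 ≈ 1.5197e+6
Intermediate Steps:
D(O) = -1 + 3*O
W(t) = 6*t/(-1 + 4*t) (W(t) = (t + 5*t)/(t + (-1 + 3*t)) = (6*t)/(-1 + 4*t) = 6*t/(-1 + 4*t))
(-3155 + (1745 - A))*(W(-20) - 3708) = (-3155 + (1745 - 1*(-1000)))*(6*(-20)/(-1 + 4*(-20)) - 3708) = (-3155 + (1745 + 1000))*(6*(-20)/(-1 - 80) - 3708) = (-3155 + 2745)*(6*(-20)/(-81) - 3708) = -410*(6*(-20)*(-1/81) - 3708) = -410*(40/27 - 3708) = -410*(-100076/27) = 41031160/27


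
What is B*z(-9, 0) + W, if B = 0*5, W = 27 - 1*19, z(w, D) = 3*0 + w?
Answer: 8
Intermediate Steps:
z(w, D) = w (z(w, D) = 0 + w = w)
W = 8 (W = 27 - 19 = 8)
B = 0
B*z(-9, 0) + W = 0*(-9) + 8 = 0 + 8 = 8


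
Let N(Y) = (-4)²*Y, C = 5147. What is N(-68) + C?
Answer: 4059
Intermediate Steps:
N(Y) = 16*Y
N(-68) + C = 16*(-68) + 5147 = -1088 + 5147 = 4059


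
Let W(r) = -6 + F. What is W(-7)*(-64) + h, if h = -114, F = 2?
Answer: 142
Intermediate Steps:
W(r) = -4 (W(r) = -6 + 2 = -4)
W(-7)*(-64) + h = -4*(-64) - 114 = 256 - 114 = 142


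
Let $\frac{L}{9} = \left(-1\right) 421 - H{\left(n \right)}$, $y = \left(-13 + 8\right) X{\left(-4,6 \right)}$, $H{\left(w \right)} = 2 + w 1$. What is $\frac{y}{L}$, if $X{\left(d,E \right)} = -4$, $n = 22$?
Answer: $- \frac{4}{801} \approx -0.0049938$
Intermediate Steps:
$H{\left(w \right)} = 2 + w$
$y = 20$ ($y = \left(-13 + 8\right) \left(-4\right) = \left(-5\right) \left(-4\right) = 20$)
$L = -4005$ ($L = 9 \left(\left(-1\right) 421 - \left(2 + 22\right)\right) = 9 \left(-421 - 24\right) = 9 \left(-445\right) = -4005$)
$\frac{y}{L} = \frac{20}{-4005} = 20 \left(- \frac{1}{4005}\right) = - \frac{4}{801}$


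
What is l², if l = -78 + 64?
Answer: 196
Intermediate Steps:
l = -14
l² = (-14)² = 196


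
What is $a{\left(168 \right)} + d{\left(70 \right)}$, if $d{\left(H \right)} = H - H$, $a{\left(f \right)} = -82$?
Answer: $-82$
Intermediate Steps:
$d{\left(H \right)} = 0$
$a{\left(168 \right)} + d{\left(70 \right)} = -82 + 0 = -82$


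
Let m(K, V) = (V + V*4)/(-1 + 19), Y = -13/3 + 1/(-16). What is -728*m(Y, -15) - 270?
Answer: 8290/3 ≈ 2763.3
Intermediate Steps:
Y = -211/48 (Y = -13*1/3 + 1*(-1/16) = -13/3 - 1/16 = -211/48 ≈ -4.3958)
m(K, V) = 5*V/18 (m(K, V) = (V + 4*V)/18 = (5*V)*(1/18) = 5*V/18)
-728*m(Y, -15) - 270 = -1820*(-15)/9 - 270 = -728*(-25/6) - 270 = 9100/3 - 270 = 8290/3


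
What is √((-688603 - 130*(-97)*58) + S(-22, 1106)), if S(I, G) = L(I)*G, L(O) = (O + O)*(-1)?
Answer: √91441 ≈ 302.39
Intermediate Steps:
L(O) = -2*O (L(O) = (2*O)*(-1) = -2*O)
S(I, G) = -2*G*I (S(I, G) = (-2*I)*G = -2*G*I)
√((-688603 - 130*(-97)*58) + S(-22, 1106)) = √((-688603 - 130*(-97)*58) - 2*1106*(-22)) = √((-688603 + 12610*58) + 48664) = √((-688603 + 731380) + 48664) = √(42777 + 48664) = √91441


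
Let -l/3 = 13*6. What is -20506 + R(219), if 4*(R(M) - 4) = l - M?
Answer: -82461/4 ≈ -20615.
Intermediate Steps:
l = -234 (l = -39*6 = -3*78 = -234)
R(M) = -109/2 - M/4 (R(M) = 4 + (-234 - M)/4 = 4 + (-117/2 - M/4) = -109/2 - M/4)
-20506 + R(219) = -20506 + (-109/2 - 1/4*219) = -20506 + (-109/2 - 219/4) = -20506 - 437/4 = -82461/4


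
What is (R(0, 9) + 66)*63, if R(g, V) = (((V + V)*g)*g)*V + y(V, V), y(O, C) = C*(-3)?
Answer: 2457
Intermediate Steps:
y(O, C) = -3*C
R(g, V) = -3*V + 2*V**2*g**2 (R(g, V) = (((V + V)*g)*g)*V - 3*V = (((2*V)*g)*g)*V - 3*V = ((2*V*g)*g)*V - 3*V = (2*V*g**2)*V - 3*V = 2*V**2*g**2 - 3*V = -3*V + 2*V**2*g**2)
(R(0, 9) + 66)*63 = (9*(-3 + 2*9*0**2) + 66)*63 = (9*(-3 + 2*9*0) + 66)*63 = (9*(-3 + 0) + 66)*63 = (9*(-3) + 66)*63 = (-27 + 66)*63 = 39*63 = 2457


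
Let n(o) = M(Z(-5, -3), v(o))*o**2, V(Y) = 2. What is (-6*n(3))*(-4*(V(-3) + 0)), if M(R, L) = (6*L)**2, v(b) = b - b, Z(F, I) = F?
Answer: 0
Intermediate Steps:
v(b) = 0
M(R, L) = 36*L**2
n(o) = 0 (n(o) = (36*0**2)*o**2 = (36*0)*o**2 = 0*o**2 = 0)
(-6*n(3))*(-4*(V(-3) + 0)) = (-6*0)*(-4*(2 + 0)) = 0*(-4*2) = 0*(-8) = 0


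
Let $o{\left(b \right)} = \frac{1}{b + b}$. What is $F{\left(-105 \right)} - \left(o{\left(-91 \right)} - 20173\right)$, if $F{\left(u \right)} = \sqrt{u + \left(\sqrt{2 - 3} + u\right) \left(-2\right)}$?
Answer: $\frac{3671487}{182} + \sqrt{105 - 2 i} \approx 20183.0 - 0.097586 i$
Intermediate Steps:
$o{\left(b \right)} = \frac{1}{2 b}$
$F{\left(u \right)} = \sqrt{- u - 2 i}$ ($F{\left(u \right)} = \sqrt{u + \left(\sqrt{-1} + u\right) \left(-2\right)} = \sqrt{u + \left(i + u\right) \left(-2\right)} = \sqrt{u - \left(2 i + 2 u\right)} = \sqrt{- u - 2 i}$)
$F{\left(-105 \right)} - \left(o{\left(-91 \right)} - 20173\right) = \sqrt{\left(-1\right) \left(-105\right) - 2 i} - \left(\frac{1}{2 \left(-91\right)} - 20173\right) = \sqrt{105 - 2 i} - \left(\frac{1}{2} \left(- \frac{1}{91}\right) - 20173\right) = \sqrt{105 - 2 i} - \left(- \frac{1}{182} - 20173\right) = \sqrt{105 - 2 i} - - \frac{3671487}{182} = \sqrt{105 - 2 i} + \frac{3671487}{182} = \frac{3671487}{182} + \sqrt{105 - 2 i}$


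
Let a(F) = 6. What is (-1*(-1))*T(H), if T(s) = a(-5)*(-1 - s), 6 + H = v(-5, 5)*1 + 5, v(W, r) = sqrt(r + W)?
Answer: 0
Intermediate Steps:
v(W, r) = sqrt(W + r)
H = -1 (H = -6 + (sqrt(-5 + 5)*1 + 5) = -6 + (sqrt(0)*1 + 5) = -6 + (0*1 + 5) = -6 + (0 + 5) = -6 + 5 = -1)
T(s) = -6 - 6*s (T(s) = 6*(-1 - s) = -6 - 6*s)
(-1*(-1))*T(H) = (-1*(-1))*(-6 - 6*(-1)) = 1*(-6 + 6) = 1*0 = 0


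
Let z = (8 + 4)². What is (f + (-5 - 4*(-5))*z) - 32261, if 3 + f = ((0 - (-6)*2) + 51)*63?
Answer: -26135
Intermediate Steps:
z = 144 (z = 12² = 144)
f = 3966 (f = -3 + ((0 - (-6)*2) + 51)*63 = -3 + ((0 - 3*(-4)) + 51)*63 = -3 + ((0 + 12) + 51)*63 = -3 + (12 + 51)*63 = -3 + 63*63 = -3 + 3969 = 3966)
(f + (-5 - 4*(-5))*z) - 32261 = (3966 + (-5 - 4*(-5))*144) - 32261 = (3966 + (-5 + 20)*144) - 32261 = (3966 + 15*144) - 32261 = (3966 + 2160) - 32261 = 6126 - 32261 = -26135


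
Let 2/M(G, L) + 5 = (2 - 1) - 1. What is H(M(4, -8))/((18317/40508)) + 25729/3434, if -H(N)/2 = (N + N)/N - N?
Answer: -75547451/24192530 ≈ -3.1228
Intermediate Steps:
M(G, L) = -2/5 (M(G, L) = 2/(-5 + ((2 - 1) - 1)) = 2/(-5 + (1 - 1)) = 2/(-5 + 0) = 2/(-5) = 2*(-1/5) = -2/5)
H(N) = -4 + 2*N (H(N) = -2*((N + N)/N - N) = -2*((2*N)/N - N) = -2*(2 - N) = -4 + 2*N)
H(M(4, -8))/((18317/40508)) + 25729/3434 = (-4 + 2*(-2/5))/((18317/40508)) + 25729/3434 = (-4 - 4/5)/((18317*(1/40508))) + 25729*(1/3434) = -24/(5*1409/3116) + 25729/3434 = -24/5*3116/1409 + 25729/3434 = -74784/7045 + 25729/3434 = -75547451/24192530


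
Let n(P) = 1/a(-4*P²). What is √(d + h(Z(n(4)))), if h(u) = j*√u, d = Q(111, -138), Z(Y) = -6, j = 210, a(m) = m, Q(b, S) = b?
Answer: √(111 + 210*I*√6) ≈ 17.85 + 14.409*I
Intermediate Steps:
n(P) = -1/(4*P²) (n(P) = 1/(-4*P²) = -1/(4*P²))
d = 111
h(u) = 210*√u
√(d + h(Z(n(4)))) = √(111 + 210*√(-6)) = √(111 + 210*(I*√6)) = √(111 + 210*I*√6)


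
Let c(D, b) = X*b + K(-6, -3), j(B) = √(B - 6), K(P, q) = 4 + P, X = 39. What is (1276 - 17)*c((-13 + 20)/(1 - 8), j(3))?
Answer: -2518 + 49101*I*√3 ≈ -2518.0 + 85045.0*I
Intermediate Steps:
j(B) = √(-6 + B)
c(D, b) = -2 + 39*b (c(D, b) = 39*b + (4 - 6) = 39*b - 2 = -2 + 39*b)
(1276 - 17)*c((-13 + 20)/(1 - 8), j(3)) = (1276 - 17)*(-2 + 39*√(-6 + 3)) = 1259*(-2 + 39*√(-3)) = 1259*(-2 + 39*(I*√3)) = 1259*(-2 + 39*I*√3) = -2518 + 49101*I*√3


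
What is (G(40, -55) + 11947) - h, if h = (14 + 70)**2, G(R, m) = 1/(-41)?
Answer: 200530/41 ≈ 4891.0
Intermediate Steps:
G(R, m) = -1/41
h = 7056 (h = 84**2 = 7056)
(G(40, -55) + 11947) - h = (-1/41 + 11947) - 1*7056 = 489826/41 - 7056 = 200530/41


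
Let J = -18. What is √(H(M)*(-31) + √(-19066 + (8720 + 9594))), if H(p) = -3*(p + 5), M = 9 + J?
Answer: 2*√(-93 + I*√47) ≈ 0.71042 + 19.3*I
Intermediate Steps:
M = -9 (M = 9 - 18 = -9)
H(p) = -15 - 3*p (H(p) = -3*(5 + p) = -15 - 3*p)
√(H(M)*(-31) + √(-19066 + (8720 + 9594))) = √((-15 - 3*(-9))*(-31) + √(-19066 + (8720 + 9594))) = √((-15 + 27)*(-31) + √(-19066 + 18314)) = √(12*(-31) + √(-752)) = √(-372 + 4*I*√47)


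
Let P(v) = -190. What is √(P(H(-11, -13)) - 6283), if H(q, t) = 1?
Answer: I*√6473 ≈ 80.455*I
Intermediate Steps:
√(P(H(-11, -13)) - 6283) = √(-190 - 6283) = √(-6473) = I*√6473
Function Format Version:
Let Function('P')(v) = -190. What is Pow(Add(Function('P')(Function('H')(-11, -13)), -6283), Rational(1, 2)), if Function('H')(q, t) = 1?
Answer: Mul(I, Pow(6473, Rational(1, 2))) ≈ Mul(80.455, I)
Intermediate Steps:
Pow(Add(Function('P')(Function('H')(-11, -13)), -6283), Rational(1, 2)) = Pow(Add(-190, -6283), Rational(1, 2)) = Pow(-6473, Rational(1, 2)) = Mul(I, Pow(6473, Rational(1, 2)))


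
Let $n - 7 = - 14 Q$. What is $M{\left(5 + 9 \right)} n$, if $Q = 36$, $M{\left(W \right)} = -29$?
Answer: $14413$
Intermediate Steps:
$n = -497$ ($n = 7 - 504 = -497$)
$M{\left(5 + 9 \right)} n = \left(-29\right) \left(-497\right) = 14413$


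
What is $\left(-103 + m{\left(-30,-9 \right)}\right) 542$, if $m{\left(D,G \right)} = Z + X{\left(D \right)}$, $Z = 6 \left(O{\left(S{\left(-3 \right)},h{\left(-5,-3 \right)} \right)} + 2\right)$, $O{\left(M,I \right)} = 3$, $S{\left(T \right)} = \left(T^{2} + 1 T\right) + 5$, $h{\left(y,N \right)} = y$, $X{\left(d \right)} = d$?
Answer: $-55826$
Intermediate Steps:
$S{\left(T \right)} = 5 + T + T^{2}$ ($S{\left(T \right)} = \left(T^{2} + T\right) + 5 = \left(T + T^{2}\right) + 5 = 5 + T + T^{2}$)
$Z = 30$ ($Z = 6 \left(3 + 2\right) = 6 \cdot 5 = 30$)
$m{\left(D,G \right)} = 30 + D$
$\left(-103 + m{\left(-30,-9 \right)}\right) 542 = \left(-103 + \left(30 - 30\right)\right) 542 = \left(-103 + 0\right) 542 = \left(-103\right) 542 = -55826$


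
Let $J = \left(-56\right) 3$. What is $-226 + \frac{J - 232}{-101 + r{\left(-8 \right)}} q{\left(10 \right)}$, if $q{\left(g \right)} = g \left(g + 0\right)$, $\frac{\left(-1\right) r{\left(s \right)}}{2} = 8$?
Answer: $\frac{13558}{117} \approx 115.88$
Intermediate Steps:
$r{\left(s \right)} = -16$ ($r{\left(s \right)} = \left(-2\right) 8 = -16$)
$J = -168$
$q{\left(g \right)} = g^{2}$ ($q{\left(g \right)} = g g = g^{2}$)
$-226 + \frac{J - 232}{-101 + r{\left(-8 \right)}} q{\left(10 \right)} = -226 + \frac{-168 - 232}{-101 - 16} \cdot 10^{2} = -226 + - \frac{400}{-117} \cdot 100 = -226 + \left(-400\right) \left(- \frac{1}{117}\right) 100 = -226 + \frac{400}{117} \cdot 100 = -226 + \frac{40000}{117} = \frac{13558}{117}$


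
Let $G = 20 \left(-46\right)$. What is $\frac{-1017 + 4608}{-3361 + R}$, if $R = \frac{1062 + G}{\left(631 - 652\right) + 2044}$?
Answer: $- \frac{2421531}{2266387} \approx -1.0685$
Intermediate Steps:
$G = -920$
$R = \frac{142}{2023}$ ($R = \frac{1062 - 920}{\left(631 - 652\right) + 2044} = \frac{142}{-21 + 2044} = \frac{142}{2023} \approx 0.070193$)
$\frac{-1017 + 4608}{-3361 + R} = \frac{-1017 + 4608}{-3361 + \frac{142}{2023}} = \frac{3591}{- \frac{6799161}{2023}} = 3591 \left(- \frac{2023}{6799161}\right) = - \frac{2421531}{2266387}$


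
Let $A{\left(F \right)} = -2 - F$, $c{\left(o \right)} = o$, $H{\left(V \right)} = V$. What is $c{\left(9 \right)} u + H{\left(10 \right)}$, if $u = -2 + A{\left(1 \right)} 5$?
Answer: $-143$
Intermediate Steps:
$u = -17$ ($u = -2 + \left(-2 - 1\right) 5 = -2 - 15 = -17$)
$c{\left(9 \right)} u + H{\left(10 \right)} = 9 \left(-17\right) + 10 = -153 + 10 = -143$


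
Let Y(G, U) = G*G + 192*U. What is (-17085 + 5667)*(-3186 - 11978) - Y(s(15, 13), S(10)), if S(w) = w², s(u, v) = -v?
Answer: 173123183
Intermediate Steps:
Y(G, U) = G² + 192*U
(-17085 + 5667)*(-3186 - 11978) - Y(s(15, 13), S(10)) = (-17085 + 5667)*(-3186 - 11978) - ((-1*13)² + 192*10²) = -11418*(-15164) - ((-13)² + 192*100) = 173142552 - (169 + 19200) = 173142552 - 1*19369 = 173142552 - 19369 = 173123183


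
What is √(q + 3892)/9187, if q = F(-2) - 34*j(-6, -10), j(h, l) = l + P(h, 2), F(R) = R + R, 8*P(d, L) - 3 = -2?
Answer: √16895/18374 ≈ 0.0070742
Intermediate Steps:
P(d, L) = ⅛ (P(d, L) = 3/8 + (⅛)*(-2) = 3/8 - ¼ = ⅛)
F(R) = 2*R
j(h, l) = ⅛ + l (j(h, l) = l + ⅛ = ⅛ + l)
q = 1327/4 (q = 2*(-2) - 34*(⅛ - 10) = -4 - 34*(-79/8) = -4 + 1343/4 = 1327/4 ≈ 331.75)
√(q + 3892)/9187 = √(1327/4 + 3892)/9187 = √(16895/4)*(1/9187) = (√16895/2)*(1/9187) = √16895/18374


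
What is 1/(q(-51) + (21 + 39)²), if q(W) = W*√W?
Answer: 400/1454739 + 17*I*√51/4364217 ≈ 0.00027496 + 2.7818e-5*I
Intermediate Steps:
q(W) = W^(3/2)
1/(q(-51) + (21 + 39)²) = 1/((-51)^(3/2) + (21 + 39)²) = 1/(-51*I*√51 + 60²) = 1/(-51*I*√51 + 3600) = 1/(3600 - 51*I*√51)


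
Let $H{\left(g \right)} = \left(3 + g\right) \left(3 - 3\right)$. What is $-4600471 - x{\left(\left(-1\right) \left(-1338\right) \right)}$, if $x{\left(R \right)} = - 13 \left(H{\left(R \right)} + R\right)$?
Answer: $-4583077$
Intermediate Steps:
$H{\left(g \right)} = 0$ ($H{\left(g \right)} = \left(3 + g\right) 0 = 0$)
$x{\left(R \right)} = - 13 R$ ($x{\left(R \right)} = - 13 \left(0 + R\right) = - 13 R$)
$-4600471 - x{\left(\left(-1\right) \left(-1338\right) \right)} = -4600471 - - 13 \left(\left(-1\right) \left(-1338\right)\right) = -4600471 - \left(-13\right) 1338 = -4600471 - -17394 = -4600471 + 17394 = -4583077$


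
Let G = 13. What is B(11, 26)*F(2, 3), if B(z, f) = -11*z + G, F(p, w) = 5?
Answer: -540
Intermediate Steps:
B(z, f) = 13 - 11*z (B(z, f) = -11*z + 13 = 13 - 11*z)
B(11, 26)*F(2, 3) = (13 - 11*11)*5 = (13 - 121)*5 = -108*5 = -540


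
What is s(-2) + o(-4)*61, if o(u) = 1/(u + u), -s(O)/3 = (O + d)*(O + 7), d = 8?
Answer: -781/8 ≈ -97.625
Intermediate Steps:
s(O) = -3*(7 + O)*(8 + O) (s(O) = -3*(O + 8)*(O + 7) = -3*(8 + O)*(7 + O) = -3*(7 + O)*(8 + O))
o(u) = 1/(2*u)
s(-2) + o(-4)*61 = (-168 - 45*(-2) - 3*(-2)²) + ((½)/(-4))*61 = (-168 + 90 - 3*4) + ((½)*(-¼))*61 = (-168 + 90 - 12) - ⅛*61 = -90 - 61/8 = -781/8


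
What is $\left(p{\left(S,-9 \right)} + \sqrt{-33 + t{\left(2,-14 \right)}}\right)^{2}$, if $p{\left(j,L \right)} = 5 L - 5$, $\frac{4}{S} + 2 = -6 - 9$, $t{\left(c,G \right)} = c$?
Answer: $\left(50 - i \sqrt{31}\right)^{2} \approx 2469.0 - 556.78 i$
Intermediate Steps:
$S = - \frac{4}{17}$ ($S = \frac{4}{-2 - 15} = \frac{4}{-17} = 4 \left(- \frac{1}{17}\right) = - \frac{4}{17} \approx -0.23529$)
$p{\left(j,L \right)} = -5 + 5 L$
$\left(p{\left(S,-9 \right)} + \sqrt{-33 + t{\left(2,-14 \right)}}\right)^{2} = \left(\left(-5 + 5 \left(-9\right)\right) + \sqrt{-33 + 2}\right)^{2} = \left(\left(-5 - 45\right) + \sqrt{-31}\right)^{2} = \left(-50 + i \sqrt{31}\right)^{2}$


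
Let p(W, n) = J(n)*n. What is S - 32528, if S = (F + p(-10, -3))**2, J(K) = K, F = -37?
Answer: -31744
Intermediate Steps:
p(W, n) = n**2 (p(W, n) = n*n = n**2)
S = 784 (S = (-37 + (-3)**2)**2 = (-37 + 9)**2 = (-28)**2 = 784)
S - 32528 = 784 - 32528 = -31744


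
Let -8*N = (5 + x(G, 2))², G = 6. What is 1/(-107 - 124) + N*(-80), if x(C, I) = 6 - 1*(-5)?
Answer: 591359/231 ≈ 2560.0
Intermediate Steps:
x(C, I) = 11 (x(C, I) = 6 + 5 = 11)
N = -32 (N = -(5 + 11)²/8 = -⅛*16² = -⅛*256 = -32)
1/(-107 - 124) + N*(-80) = 1/(-107 - 124) - 32*(-80) = 1/(-231) + 2560 = -1/231 + 2560 = 591359/231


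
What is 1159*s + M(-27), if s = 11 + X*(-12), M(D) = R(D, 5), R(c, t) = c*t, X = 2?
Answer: -15202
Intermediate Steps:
M(D) = 5*D (M(D) = D*5 = 5*D)
s = -13 (s = 11 + 2*(-12) = 11 - 24 = -13)
1159*s + M(-27) = 1159*(-13) + 5*(-27) = -15067 - 135 = -15202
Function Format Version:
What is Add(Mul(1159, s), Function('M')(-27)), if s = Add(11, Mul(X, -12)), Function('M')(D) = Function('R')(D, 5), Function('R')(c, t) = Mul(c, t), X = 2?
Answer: -15202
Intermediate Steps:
Function('M')(D) = Mul(5, D) (Function('M')(D) = Mul(D, 5) = Mul(5, D))
s = -13 (s = Add(11, Mul(2, -12)) = Add(11, -24) = -13)
Add(Mul(1159, s), Function('M')(-27)) = Add(Mul(1159, -13), Mul(5, -27)) = Add(-15067, -135) = -15202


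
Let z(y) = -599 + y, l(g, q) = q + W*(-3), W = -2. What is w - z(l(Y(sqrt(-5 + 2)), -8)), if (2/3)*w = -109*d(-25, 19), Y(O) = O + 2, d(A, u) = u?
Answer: -5011/2 ≈ -2505.5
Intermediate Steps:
Y(O) = 2 + O
l(g, q) = 6 + q (l(g, q) = q - 2*(-3) = q + 6 = 6 + q)
w = -6213/2 (w = 3*(-109*19)/2 = (3/2)*(-2071) = -6213/2 ≈ -3106.5)
w - z(l(Y(sqrt(-5 + 2)), -8)) = -6213/2 - (-599 + (6 - 8)) = -6213/2 - (-599 - 2) = -6213/2 - 1*(-601) = -6213/2 + 601 = -5011/2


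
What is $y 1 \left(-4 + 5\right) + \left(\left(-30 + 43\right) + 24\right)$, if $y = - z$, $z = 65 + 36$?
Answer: $-64$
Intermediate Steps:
$z = 101$
$y = -101$ ($y = \left(-1\right) 101 = -101$)
$y 1 \left(-4 + 5\right) + \left(\left(-30 + 43\right) + 24\right) = - 101 \cdot 1 \left(-4 + 5\right) + \left(\left(-30 + 43\right) + 24\right) = - 101 \cdot 1 \cdot 1 + \left(13 + 24\right) = \left(-101\right) 1 + 37 = -101 + 37 = -64$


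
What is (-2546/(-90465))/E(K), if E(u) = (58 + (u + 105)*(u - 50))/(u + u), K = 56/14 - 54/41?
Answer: -208772/6963832863 ≈ -2.9979e-5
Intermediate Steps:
K = 110/41 (K = 56*(1/14) - 54*1/41 = 4 - 54/41 = 110/41 ≈ 2.6829)
E(u) = (58 + (-50 + u)*(105 + u))/(2*u) (E(u) = (58 + (105 + u)*(-50 + u))/((2*u)) = (58 + (-50 + u)*(105 + u))*(1/(2*u)) = (58 + (-50 + u)*(105 + u))/(2*u))
(-2546/(-90465))/E(K) = (-2546/(-90465))/(((-5192 + 110*(55 + 110/41)/41)/(2*(110/41)))) = (-2546*(-1/90465))/(((1/2)*(41/110)*(-5192 + (110/41)*(2365/41)))) = 2546/(90465*(((1/2)*(41/110)*(-5192 + 260150/1681)))) = 2546/(90465*(((1/2)*(41/110)*(-8467602/1681)))) = 2546/(90465*(-384891/410)) = (2546/90465)*(-410/384891) = -208772/6963832863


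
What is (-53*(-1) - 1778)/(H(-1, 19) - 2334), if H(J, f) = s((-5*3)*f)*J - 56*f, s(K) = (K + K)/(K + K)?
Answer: 575/1133 ≈ 0.50750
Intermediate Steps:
s(K) = 1 (s(K) = (2*K)/((2*K)) = (2*K)*(1/(2*K)) = 1)
H(J, f) = J - 56*f (H(J, f) = 1*J - 56*f = J - 56*f)
(-53*(-1) - 1778)/(H(-1, 19) - 2334) = (-53*(-1) - 1778)/((-1 - 56*19) - 2334) = (53 - 1778)/((-1 - 1064) - 2334) = -1725/(-1065 - 2334) = -1725/(-3399) = -1725*(-1/3399) = 575/1133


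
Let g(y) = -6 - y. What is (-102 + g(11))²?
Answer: 14161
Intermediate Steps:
(-102 + g(11))² = (-102 + (-6 - 1*11))² = (-102 + (-6 - 11))² = (-102 - 17)² = (-119)² = 14161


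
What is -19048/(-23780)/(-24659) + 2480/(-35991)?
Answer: -11733349082/170199993555 ≈ -0.068939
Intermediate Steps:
-19048/(-23780)/(-24659) + 2480/(-35991) = -19048*(-1/23780)*(-1/24659) + 2480*(-1/35991) = (4762/5945)*(-1/24659) - 80/1161 = -4762/146597755 - 80/1161 = -11733349082/170199993555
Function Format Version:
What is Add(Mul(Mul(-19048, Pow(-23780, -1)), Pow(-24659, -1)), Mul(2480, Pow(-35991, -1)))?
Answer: Rational(-11733349082, 170199993555) ≈ -0.068939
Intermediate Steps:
Add(Mul(Mul(-19048, Pow(-23780, -1)), Pow(-24659, -1)), Mul(2480, Pow(-35991, -1))) = Add(Mul(Mul(-19048, Rational(-1, 23780)), Rational(-1, 24659)), Mul(2480, Rational(-1, 35991))) = Add(Mul(Rational(4762, 5945), Rational(-1, 24659)), Rational(-80, 1161)) = Add(Rational(-4762, 146597755), Rational(-80, 1161)) = Rational(-11733349082, 170199993555)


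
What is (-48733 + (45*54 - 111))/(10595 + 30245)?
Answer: -23207/20420 ≈ -1.1365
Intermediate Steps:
(-48733 + (45*54 - 111))/(10595 + 30245) = (-48733 + (2430 - 111))/40840 = (-48733 + 2319)*(1/40840) = -46414*1/40840 = -23207/20420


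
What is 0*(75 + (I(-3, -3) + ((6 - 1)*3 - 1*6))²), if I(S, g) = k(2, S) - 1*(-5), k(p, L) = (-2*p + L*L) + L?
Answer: 0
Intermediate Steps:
k(p, L) = L + L² - 2*p (k(p, L) = (-2*p + L²) + L = (L² - 2*p) + L = L + L² - 2*p)
I(S, g) = 1 + S + S² (I(S, g) = (S + S² - 2*2) - 1*(-5) = (S + S² - 4) + 5 = (-4 + S + S²) + 5 = 1 + S + S²)
0*(75 + (I(-3, -3) + ((6 - 1)*3 - 1*6))²) = 0*(75 + ((1 - 3 + (-3)²) + ((6 - 1)*3 - 1*6))²) = 0*(75 + ((1 - 3 + 9) + (5*3 - 6))²) = 0*(75 + (7 + (15 - 6))²) = 0*(75 + (7 + 9)²) = 0*(75 + 16²) = 0*(75 + 256) = 0*331 = 0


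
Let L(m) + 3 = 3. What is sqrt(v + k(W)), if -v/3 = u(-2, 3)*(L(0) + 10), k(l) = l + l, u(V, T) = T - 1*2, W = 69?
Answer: 6*sqrt(3) ≈ 10.392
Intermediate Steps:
L(m) = 0 (L(m) = -3 + 3 = 0)
u(V, T) = -2 + T (u(V, T) = T - 2 = -2 + T)
k(l) = 2*l
v = -30 (v = -3*(-2 + 3)*(0 + 10) = -3*10 = -30)
sqrt(v + k(W)) = sqrt(-30 + 2*69) = sqrt(-30 + 138) = sqrt(108) = 6*sqrt(3)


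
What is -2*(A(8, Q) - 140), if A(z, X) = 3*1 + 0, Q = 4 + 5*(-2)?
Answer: 274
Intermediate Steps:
Q = -6 (Q = 4 - 10 = -6)
A(z, X) = 3 (A(z, X) = 3 + 0 = 3)
-2*(A(8, Q) - 140) = -2*(3 - 140) = -2*(-137) = 274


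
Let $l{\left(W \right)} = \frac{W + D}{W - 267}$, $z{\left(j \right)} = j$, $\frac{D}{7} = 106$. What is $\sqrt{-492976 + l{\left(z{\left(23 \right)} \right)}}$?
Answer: $\frac{i \sqrt{7337501449}}{122} \approx 702.13 i$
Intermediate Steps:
$D = 742$ ($D = 7 \cdot 106 = 742$)
$l{\left(W \right)} = \frac{742 + W}{-267 + W}$ ($l{\left(W \right)} = \frac{W + 742}{W - 267} = \frac{742 + W}{-267 + W}$)
$\sqrt{-492976 + l{\left(z{\left(23 \right)} \right)}} = \sqrt{-492976 + \frac{742 + 23}{-267 + 23}} = \sqrt{-492976 + \frac{1}{-244} \cdot 765} = \sqrt{-492976 - \frac{765}{244}} = \sqrt{- \frac{120286909}{244}} = \frac{i \sqrt{7337501449}}{122}$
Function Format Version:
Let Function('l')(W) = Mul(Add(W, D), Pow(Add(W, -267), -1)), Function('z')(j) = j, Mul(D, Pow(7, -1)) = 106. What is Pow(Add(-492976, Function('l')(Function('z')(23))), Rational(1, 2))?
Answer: Mul(Rational(1, 122), I, Pow(7337501449, Rational(1, 2))) ≈ Mul(702.13, I)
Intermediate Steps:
D = 742 (D = Mul(7, 106) = 742)
Function('l')(W) = Mul(Pow(Add(-267, W), -1), Add(742, W)) (Function('l')(W) = Mul(Add(W, 742), Pow(Add(W, -267), -1)) = Mul(Add(742, W), Pow(Add(-267, W), -1)) = Mul(Pow(Add(-267, W), -1), Add(742, W)))
Pow(Add(-492976, Function('l')(Function('z')(23))), Rational(1, 2)) = Pow(Add(-492976, Mul(Pow(Add(-267, 23), -1), Add(742, 23))), Rational(1, 2)) = Pow(Add(-492976, Mul(Pow(-244, -1), 765)), Rational(1, 2)) = Pow(Add(-492976, Mul(Rational(-1, 244), 765)), Rational(1, 2)) = Pow(Add(-492976, Rational(-765, 244)), Rational(1, 2)) = Pow(Rational(-120286909, 244), Rational(1, 2)) = Mul(Rational(1, 122), I, Pow(7337501449, Rational(1, 2)))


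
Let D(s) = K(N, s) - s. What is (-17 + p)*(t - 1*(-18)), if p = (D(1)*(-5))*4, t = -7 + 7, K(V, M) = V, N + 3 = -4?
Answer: 2574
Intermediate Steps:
N = -7 (N = -3 - 4 = -7)
t = 0
D(s) = -7 - s
p = 160 (p = ((-7 - 1*1)*(-5))*4 = ((-7 - 1)*(-5))*4 = -8*(-5)*4 = 40*4 = 160)
(-17 + p)*(t - 1*(-18)) = (-17 + 160)*(0 - 1*(-18)) = 143*(0 + 18) = 143*18 = 2574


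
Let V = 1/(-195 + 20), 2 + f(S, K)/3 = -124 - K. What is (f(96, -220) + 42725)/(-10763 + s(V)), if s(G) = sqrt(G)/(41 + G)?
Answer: -23822933249984116/5961965042192819 - 1542661090*I*sqrt(7)/5961965042192819 ≈ -3.9958 - 6.8459e-7*I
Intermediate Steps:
f(S, K) = -378 - 3*K (f(S, K) = -6 + 3*(-124 - K) = -6 + (-372 - 3*K) = -378 - 3*K)
V = -1/175 (V = 1/(-175) = -1/175 ≈ -0.0057143)
s(G) = sqrt(G)/(41 + G)
(f(96, -220) + 42725)/(-10763 + s(V)) = ((-378 - 3*(-220)) + 42725)/(-10763 + sqrt(-1/175)/(41 - 1/175)) = ((-378 + 660) + 42725)/(-10763 + (I*sqrt(7)/35)/(7174/175)) = (282 + 42725)/(-10763 + (I*sqrt(7)/35)*(175/7174)) = 43007/(-10763 + 5*I*sqrt(7)/7174)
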